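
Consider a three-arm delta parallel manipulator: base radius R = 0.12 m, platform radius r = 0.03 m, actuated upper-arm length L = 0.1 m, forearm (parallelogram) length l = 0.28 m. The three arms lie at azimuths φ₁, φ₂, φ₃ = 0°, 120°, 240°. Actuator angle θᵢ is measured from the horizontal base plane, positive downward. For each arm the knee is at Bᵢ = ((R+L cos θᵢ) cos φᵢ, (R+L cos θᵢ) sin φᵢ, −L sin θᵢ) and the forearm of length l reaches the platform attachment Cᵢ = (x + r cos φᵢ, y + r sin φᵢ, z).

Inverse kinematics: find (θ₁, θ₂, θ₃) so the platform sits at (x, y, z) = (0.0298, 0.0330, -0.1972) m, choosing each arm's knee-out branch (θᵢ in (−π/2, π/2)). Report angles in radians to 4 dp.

θ₁ = -0.3489, θ₂ = -0.1750, θ₃ = 0.3488

rotate P by −φ1: (0.0298, 0.0330, -0.1972)
  A=0.0602, B=-0.1972, C=(l²−L²−A²−y'²−z²)/(2L)=0.1240
  √(A²+B²)=0.2062;  θ1 = -1.2745+0.9256 ≈ -0.3489
φ2=120.0° → target in arm frame (0.0137, -0.0423)
  A cos θ + B sin θ = C:  0.0763·cos θ + -0.1972·sin θ = 0.1095
  √(A²+B²)=0.2115;  θ2 = -1.2015+1.0265 ≈ -0.1750
φ3=240.0° → target in arm frame (-0.0435, 0.0093)
  A=0.1335, B=-0.1972, C=(l²−L²−A²−y'²−z²)/(2L)=0.0580
  √(A²+B²)=0.2381;  θ3 = -0.9758+1.3246 ≈ 0.3488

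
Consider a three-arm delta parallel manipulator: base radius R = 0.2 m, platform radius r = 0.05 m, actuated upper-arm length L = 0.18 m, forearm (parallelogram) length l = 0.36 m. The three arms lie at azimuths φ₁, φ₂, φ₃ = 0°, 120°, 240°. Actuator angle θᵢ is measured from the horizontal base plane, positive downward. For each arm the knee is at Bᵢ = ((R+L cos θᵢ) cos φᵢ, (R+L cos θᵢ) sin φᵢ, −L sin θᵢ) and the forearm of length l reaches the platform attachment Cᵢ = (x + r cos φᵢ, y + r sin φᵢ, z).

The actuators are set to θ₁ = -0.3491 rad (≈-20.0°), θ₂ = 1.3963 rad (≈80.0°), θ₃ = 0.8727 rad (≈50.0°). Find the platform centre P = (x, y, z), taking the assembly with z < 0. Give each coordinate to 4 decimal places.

(0.1706, -0.0775, -0.2571)

arm 1 at φ=0.0°: ρ1 = 0.3191;  S1 = (0.3191, 0.0000, 0.0616)
φ2=120.0°: virtual centre (-0.0906, 0.1570, -0.1773), radius l
S3 = (0.2657·cos240.0°, 0.2657·sin240.0°, -0.1379) = (-0.1328, -0.2301, -0.1379)
|S₂|²−|S₁|² = -0.0414;  |S₃|²−|S₁|² = -0.0160
[-0.8195 0.3139 -0.4777]·P = -0.0414;  [-0.9040 -0.4602 -0.3989]·P = -0.0160
det = 0.6609;  x = 0.0364+-0.5221z,  y = -0.0367+0.1587z
sphere 1 gives Az²+Bz+C=0 with A=1.2977, B=0.1604, C=-0.0445;  B²−4AC=0.2569;  roots -0.2571, 0.1335;  negative root z = -0.2571
x = 0.1706, y = -0.0775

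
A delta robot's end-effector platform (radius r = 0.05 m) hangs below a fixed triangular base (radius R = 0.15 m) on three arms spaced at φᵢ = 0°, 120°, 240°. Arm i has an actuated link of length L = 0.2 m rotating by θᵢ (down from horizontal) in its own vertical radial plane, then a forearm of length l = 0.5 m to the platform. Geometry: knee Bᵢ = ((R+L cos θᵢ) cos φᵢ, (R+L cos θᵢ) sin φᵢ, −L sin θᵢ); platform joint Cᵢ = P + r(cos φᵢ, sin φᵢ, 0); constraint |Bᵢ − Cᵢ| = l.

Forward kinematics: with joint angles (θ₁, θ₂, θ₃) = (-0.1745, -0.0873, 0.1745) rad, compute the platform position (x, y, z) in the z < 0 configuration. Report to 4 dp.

centre 1 = (0.2970·cos0.0°, 0.2970·sin0.0°, 0.0347) = (0.2970, 0.0000, 0.0347)
φ2=120.0°: virtual centre (-0.1496, 0.2591, 0.0174), radius l
centre 3 = (0.2970·cos240.0°, 0.2970·sin240.0°, -0.0347) = (-0.1485, -0.2572, -0.0347)
|centre ₂|²−|centre ₁|² = 0.0005;  |centre ₃|²−|centre ₁|² = 0.0000
linear system: -0.8932x+0.5183y = 0.0005−-0.0346z; -0.8909x+-0.5144y = 0.0000−-0.1389z
Cramer: x(z) = -0.0003-0.0975z;  y(z) = 0.0004-0.1012z
sphere 1 gives Az²+Bz+C=0 with A=1.0197, B=-0.0116, C=-0.1605;  B²−4AC=0.6546;  roots -0.3910, 0.4024;  negative root z = -0.3910
x = 0.0379, y = 0.0400

(0.0379, 0.0400, -0.3910)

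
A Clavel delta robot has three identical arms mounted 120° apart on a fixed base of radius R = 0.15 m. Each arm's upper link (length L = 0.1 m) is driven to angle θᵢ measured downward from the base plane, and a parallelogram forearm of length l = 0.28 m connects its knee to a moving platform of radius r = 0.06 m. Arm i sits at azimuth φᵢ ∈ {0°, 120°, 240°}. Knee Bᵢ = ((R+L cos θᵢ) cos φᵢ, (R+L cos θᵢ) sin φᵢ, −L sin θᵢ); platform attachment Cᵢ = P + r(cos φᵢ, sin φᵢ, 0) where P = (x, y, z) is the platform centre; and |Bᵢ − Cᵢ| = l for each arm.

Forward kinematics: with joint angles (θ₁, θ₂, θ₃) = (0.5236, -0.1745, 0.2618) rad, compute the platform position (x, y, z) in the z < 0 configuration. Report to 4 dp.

(-0.0413, 0.0301, -0.2232)

φ1=0.0°: virtual centre (0.1766, 0.0000, -0.0500), radius l
arm 2 at φ=120.0°: e+L cos θ2 = 0.1885;  centre 2 = (-0.0942, 0.1632, 0.0174)
φ3=240.0°: virtual centre (-0.0933, -0.1616, -0.0259), radius l
eliminate P² terms by subtracting sphere 1 from 2 and 3
[-0.5417 0.3265 0.1347]·P = 0.0021;  [-0.5398 -0.3232 0.0482]·P = 0.0018
det = 0.3513;  x = -0.0036+0.1688z,  y = 0.0005+-0.1326z
into |P−centre ₁|² = l²: 1.0461z² + 0.0390z + -0.0434 = 0;  Δ = 0.1832;  z = -0.2232 or 0.1859 → z<0 root = -0.2232
x = -0.0413, y = 0.0301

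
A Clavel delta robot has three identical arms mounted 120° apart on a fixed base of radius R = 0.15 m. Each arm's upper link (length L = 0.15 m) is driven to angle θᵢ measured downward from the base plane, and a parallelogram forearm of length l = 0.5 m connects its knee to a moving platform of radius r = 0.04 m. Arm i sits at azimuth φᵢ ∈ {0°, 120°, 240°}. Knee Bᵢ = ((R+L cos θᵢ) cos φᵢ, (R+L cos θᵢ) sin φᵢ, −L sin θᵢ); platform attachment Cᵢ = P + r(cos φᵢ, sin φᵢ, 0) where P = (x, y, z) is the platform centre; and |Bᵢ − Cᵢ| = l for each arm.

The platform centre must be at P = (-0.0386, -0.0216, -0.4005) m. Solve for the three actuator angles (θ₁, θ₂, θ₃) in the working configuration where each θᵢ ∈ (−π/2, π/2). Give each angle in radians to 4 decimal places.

rotate P by −φ1: (-0.0386, -0.0216, -0.4005)
  A cos θ + B sin θ = C:  0.1486·cos θ + -0.4005·sin θ = 0.1485
  θ1 = atan2(B,A) + arccos(C/0.4272) = 0.0002
rotate P by −φ2: (0.0006, 0.0442, -0.4005)
  A cos θ + B sin θ = C:  0.1094·cos θ + -0.4005·sin θ = 0.1772
  θ2 = atan2(B,A) + arccos(C/0.4152) = -0.1744
φ3=240.0° → target in arm frame (0.0380, -0.0226)
  e−x'=0.0720;  (l²−L²−(e−x')²−y'²−z²)/2L = 0.2047
  √(A²+B²)=0.4069;  θ3 = -1.3929+1.0437 ≈ -0.3492

θ₁ = 0.0002, θ₂ = -0.1744, θ₃ = -0.3492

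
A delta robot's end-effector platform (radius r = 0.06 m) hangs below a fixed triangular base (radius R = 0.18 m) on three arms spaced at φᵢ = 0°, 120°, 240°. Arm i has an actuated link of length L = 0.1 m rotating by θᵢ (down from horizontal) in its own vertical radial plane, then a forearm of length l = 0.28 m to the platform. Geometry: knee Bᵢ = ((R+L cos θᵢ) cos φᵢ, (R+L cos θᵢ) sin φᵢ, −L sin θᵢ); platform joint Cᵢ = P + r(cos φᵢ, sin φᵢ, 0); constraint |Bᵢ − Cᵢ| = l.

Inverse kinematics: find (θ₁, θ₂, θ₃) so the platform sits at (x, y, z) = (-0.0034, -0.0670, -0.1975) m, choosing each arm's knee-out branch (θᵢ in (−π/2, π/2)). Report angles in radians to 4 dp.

θ₁ = 0.3492, θ₂ = 0.7860, θ₃ = -0.3487

arm 1 (φ=0.0°): x'=-0.0034, y'=-0.0670
  e−x'=0.1234;  (l²−L²−(e−x')²−y'²−z²)/2L = 0.0484
  √(A²+B²)=0.2329;  θ1 = -1.0123+1.3615 ≈ 0.3492
φ2=120.0° → target in arm frame (-0.0563, 0.0364)
  A=0.1763, B=-0.1975, C=(l²−L²−A²−y'²−z²)/(2L)=-0.0151
  θ2 = atan2(B,A) + arccos(C/0.2648) = 0.7860
φ3=240.0° → target in arm frame (0.0597, 0.0306)
  A cos θ + B sin θ = C:  0.0603·cos θ + -0.1975·sin θ = 0.1241
  √(A²+B²)=0.2065;  θ3 = -1.2746+0.9259 ≈ -0.3487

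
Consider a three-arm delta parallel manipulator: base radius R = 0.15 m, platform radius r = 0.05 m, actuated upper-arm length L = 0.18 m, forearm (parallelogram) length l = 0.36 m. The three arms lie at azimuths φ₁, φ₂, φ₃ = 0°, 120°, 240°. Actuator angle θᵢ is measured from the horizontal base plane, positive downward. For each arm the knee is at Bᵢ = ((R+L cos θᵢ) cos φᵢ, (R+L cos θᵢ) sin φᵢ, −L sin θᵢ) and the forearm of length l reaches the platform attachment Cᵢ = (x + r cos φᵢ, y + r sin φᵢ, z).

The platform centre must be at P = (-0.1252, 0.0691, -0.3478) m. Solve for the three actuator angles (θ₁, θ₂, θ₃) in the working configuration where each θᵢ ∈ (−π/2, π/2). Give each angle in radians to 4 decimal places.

θ₁ = 1.1348, θ₂ = 0.1748, θ₃ = 0.6981

rotate P by −φ1: (-0.1252, 0.0691, -0.3478)
  e−x'=0.2252;  (l²−L²−(e−x')²−y'²−z²)/2L = -0.2202
  √(A²+B²)=0.4143;  θ1 = -0.9962+2.1310 ≈ 1.1348
arm 2 (φ=120.0°): x'=0.1224, y'=0.0739
  A cos θ + B sin θ = C:  -0.0224·cos θ + -0.3478·sin θ = -0.0826
  √(A²+B²)=0.3485;  θ2 = -1.6352+1.8100 ≈ 0.1748
φ3=240.0° → target in arm frame (0.0028, -0.1430)
  A cos θ + B sin θ = C:  0.0972·cos θ + -0.3478·sin θ = -0.1491
  √(A²+B²)=0.3611;  θ3 = -1.2982+1.9963 ≈ 0.6981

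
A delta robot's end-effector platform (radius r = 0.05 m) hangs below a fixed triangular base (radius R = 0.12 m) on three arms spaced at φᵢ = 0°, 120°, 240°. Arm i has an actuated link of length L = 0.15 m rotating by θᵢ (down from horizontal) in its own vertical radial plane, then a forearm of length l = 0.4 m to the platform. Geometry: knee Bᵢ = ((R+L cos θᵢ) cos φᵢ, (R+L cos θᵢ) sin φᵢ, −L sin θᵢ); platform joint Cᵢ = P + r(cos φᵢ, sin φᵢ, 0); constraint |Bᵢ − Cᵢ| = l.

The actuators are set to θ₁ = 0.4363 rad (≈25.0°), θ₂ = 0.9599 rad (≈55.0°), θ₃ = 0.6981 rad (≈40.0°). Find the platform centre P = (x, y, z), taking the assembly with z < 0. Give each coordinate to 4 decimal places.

φ1=0.0°: virtual centre (0.2059, 0.0000, -0.0634), radius l
O2 = (0.1560·cos120.0°, 0.1560·sin120.0°, -0.1229) = (-0.0780, 0.1351, -0.1229)
O3 = (0.1849·cos240.0°, 0.1849·sin240.0°, -0.0964) = (-0.0925, -0.1601, -0.0964)
|O₂|²−|O₁|² = -0.0070;  |O₃|²−|O₁|² = -0.0029
[-0.5679 0.2703 -0.1190]·P = -0.0070;  [-0.5968 -0.3203 -0.0661]·P = -0.0029
Cramer: x(z) = 0.0088-0.1630z;  y(z) = -0.0073+0.0976z
into |P−O₁|² = l²: 1.0361z² + 0.1896z + -0.1171 = 0;  Δ = 0.5212;  z = -0.4399 or 0.2569 → z<0 root = -0.4399
x = 0.0806, y = -0.0502

(0.0806, -0.0502, -0.4399)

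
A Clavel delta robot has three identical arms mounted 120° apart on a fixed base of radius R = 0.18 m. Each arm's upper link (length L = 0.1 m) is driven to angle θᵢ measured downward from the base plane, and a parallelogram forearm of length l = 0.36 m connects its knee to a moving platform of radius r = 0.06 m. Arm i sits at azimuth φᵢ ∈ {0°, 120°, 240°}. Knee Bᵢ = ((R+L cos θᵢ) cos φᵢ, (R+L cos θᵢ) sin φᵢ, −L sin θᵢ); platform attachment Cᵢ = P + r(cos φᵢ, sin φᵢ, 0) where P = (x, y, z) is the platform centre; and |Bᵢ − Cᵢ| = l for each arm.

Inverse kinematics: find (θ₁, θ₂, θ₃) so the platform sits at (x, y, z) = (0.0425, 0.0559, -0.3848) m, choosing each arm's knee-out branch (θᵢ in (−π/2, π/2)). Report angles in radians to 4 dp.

φ1=0.0° → target in arm frame (0.0425, 0.0559)
  e−x'=0.0775;  (l²−L²−(e−x')²−y'²−z²)/2L = -0.1880
  γ=atan2(-0.3848,0.0775)=-1.3721;  ψ=arccos(-0.4790)=2.0703;  θ1=γ+ψ≈0.6982
rotate P by −φ2: (0.0272, -0.0648, -0.3848)
  A=0.0928, B=-0.3848, C=(l²−L²−A²−y'²−z²)/(2L)=-0.2064
  γ=atan2(-0.3848,0.0928)=-1.3341;  ψ=arccos(-0.5215)=2.1194;  θ2=γ+ψ≈0.7853
arm 3 (φ=240.0°): x'=-0.0697, y'=0.0089
  e−x'=0.1897;  (l²−L²−(e−x')²−y'²−z²)/2L = -0.3226
  γ=atan2(-0.3848,0.1897)=-1.1129;  ψ=arccos(-0.7520)=2.4219;  θ3=γ+ψ≈1.3090

θ₁ = 0.6982, θ₂ = 0.7853, θ₃ = 1.3090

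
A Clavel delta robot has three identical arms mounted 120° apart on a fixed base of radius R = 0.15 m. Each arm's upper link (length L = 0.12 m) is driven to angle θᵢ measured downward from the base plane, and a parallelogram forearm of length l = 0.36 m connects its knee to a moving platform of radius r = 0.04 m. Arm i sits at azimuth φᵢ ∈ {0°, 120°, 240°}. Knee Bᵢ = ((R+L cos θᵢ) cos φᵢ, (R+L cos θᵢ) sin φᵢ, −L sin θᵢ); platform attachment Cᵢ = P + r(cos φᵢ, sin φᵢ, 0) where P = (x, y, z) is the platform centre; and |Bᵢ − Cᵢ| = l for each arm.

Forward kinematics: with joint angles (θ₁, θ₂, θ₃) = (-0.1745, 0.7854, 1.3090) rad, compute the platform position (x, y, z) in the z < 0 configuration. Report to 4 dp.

(0.1523, 0.0690, -0.3242)

φ1=0.0°: virtual centre (0.2282, 0.0000, 0.0208), radius l
arm 2 at φ=120.0°: ρ2 = 0.1949;  centre 2 = (-0.0974, 0.1687, -0.0849)
centre 3 = (0.1411·cos240.0°, 0.1411·sin240.0°, -0.1159) = (-0.0705, -0.1222, -0.1159)
eliminate P² terms by subtracting sphere 1 from 2 and 3
linear system: -0.6512x+0.3375y = -0.0073−-0.2114z; -0.5974x+-0.2443y = -0.0192−-0.2735z
Cramer: x(z) = 0.0229-0.3990z;  y(z) = 0.0225-0.1437z
into |P−centre ₁|² = l²: 1.1799z² + 0.1157z + -0.0865 = 0;  Δ = 0.4217;  z = -0.3242 or 0.2262 → z<0 root = -0.3242
x = 0.1523, y = 0.0690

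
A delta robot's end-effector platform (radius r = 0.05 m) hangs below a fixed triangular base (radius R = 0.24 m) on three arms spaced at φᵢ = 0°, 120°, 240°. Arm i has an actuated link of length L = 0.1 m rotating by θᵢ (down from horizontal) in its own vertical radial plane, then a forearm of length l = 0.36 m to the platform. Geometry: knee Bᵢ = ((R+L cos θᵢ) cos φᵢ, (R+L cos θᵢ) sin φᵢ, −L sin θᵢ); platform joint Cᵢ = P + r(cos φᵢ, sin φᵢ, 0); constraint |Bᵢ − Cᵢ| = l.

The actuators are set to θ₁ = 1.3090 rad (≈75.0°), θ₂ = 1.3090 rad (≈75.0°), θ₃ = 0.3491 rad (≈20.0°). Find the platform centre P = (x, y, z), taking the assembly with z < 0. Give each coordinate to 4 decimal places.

(-0.0432, -0.0748, -0.3351)

φ1=0.0°: virtual centre (0.2159, 0.0000, -0.0966), radius l
φ2=120.0°: virtual centre (-0.1079, 0.1870, -0.0966), radius l
arm 3 at φ=240.0°: e+L cos θ3 = 0.2840;  centre 3 = (-0.1420, -0.2459, -0.0342)
|centre ₂|²−|centre ₁|² = 0.0000;  |centre ₃|²−|centre ₁|² = 0.0259
[-0.6476 0.3739 0.0000]·P = 0.0000;  [-0.7157 -0.4918 0.1248]·P = 0.0259
Cramer: x(z) = -0.0165+0.0796z;  y(z) = -0.0286+0.1379z
quadratic in z: (1.0253)z²+(0.1483)z+(-0.0654)=0, √Δ=0.5389 → z ∈ {-0.3351, 0.1905}; z = -0.3351 (taking z<0)
x = -0.0432, y = -0.0748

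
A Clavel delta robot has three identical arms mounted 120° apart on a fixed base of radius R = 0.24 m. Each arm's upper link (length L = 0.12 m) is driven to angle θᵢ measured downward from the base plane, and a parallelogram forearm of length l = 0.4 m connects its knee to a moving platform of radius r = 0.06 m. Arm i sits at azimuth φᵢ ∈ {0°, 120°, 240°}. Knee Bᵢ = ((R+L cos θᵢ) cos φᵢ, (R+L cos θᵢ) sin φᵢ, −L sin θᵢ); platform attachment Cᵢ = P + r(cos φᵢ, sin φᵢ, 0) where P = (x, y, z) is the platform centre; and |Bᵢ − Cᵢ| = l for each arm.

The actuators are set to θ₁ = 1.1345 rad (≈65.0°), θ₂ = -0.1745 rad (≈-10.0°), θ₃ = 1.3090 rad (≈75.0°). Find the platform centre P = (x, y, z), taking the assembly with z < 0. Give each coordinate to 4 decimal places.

(-0.0572, 0.1383, -0.3495)

arm 1 at φ=0.0°: ρ1 = 0.2307;  O1 = (0.2307, 0.0000, -0.1088)
φ2=120.0°: virtual centre (-0.1491, 0.2582, 0.0208), radius l
O3 = (0.2111·cos240.0°, 0.2111·sin240.0°, -0.1159) = (-0.1055, -0.1828, -0.1159)
eliminate P² terms by subtracting sphere 1 from 2 and 3
linear system: -0.7596x+0.5165y = 0.0243−0.2592z; -0.6725x+-0.3656y = -0.0071−-0.0143z
Cramer: x(z) = -0.0084+0.1398z;  y(z) = 0.0347-0.2963z
quadratic in z: (1.1073)z²+(0.1301)z+(-0.0898)=0, √Δ=0.6440 → z ∈ {-0.3495, 0.2320}; z = -0.3495 (taking z<0)
x = -0.0572, y = 0.1383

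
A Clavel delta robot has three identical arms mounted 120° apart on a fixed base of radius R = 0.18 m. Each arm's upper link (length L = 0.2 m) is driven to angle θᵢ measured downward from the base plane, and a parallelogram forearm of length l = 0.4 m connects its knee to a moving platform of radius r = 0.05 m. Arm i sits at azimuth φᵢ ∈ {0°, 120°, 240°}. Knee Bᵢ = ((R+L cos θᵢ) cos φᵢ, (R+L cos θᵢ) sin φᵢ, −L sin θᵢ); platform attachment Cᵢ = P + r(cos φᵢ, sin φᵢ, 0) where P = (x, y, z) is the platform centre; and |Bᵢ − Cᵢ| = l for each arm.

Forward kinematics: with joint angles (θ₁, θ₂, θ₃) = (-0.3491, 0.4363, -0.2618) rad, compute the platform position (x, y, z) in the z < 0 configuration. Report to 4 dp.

arm 1 at φ=0.0°: e+L cos θ1 = 0.3179;  centre 1 = (0.3179, 0.0000, 0.0684)
φ2=120.0°: virtual centre (-0.1556, 0.2696, -0.0845), radius l
φ3=240.0°: virtual centre (-0.1616, -0.2799, 0.0518), radius l
|centre ₂|²−|centre ₁|² = -0.0017;  |centre ₃|²−|centre ₁|² = 0.0014
[-0.9471 0.5391 -0.3059]·P = -0.0017;  [-0.9591 -0.5598 -0.0333]·P = 0.0014
Cramer: x(z) = 0.0002-0.1806z;  y(z) = -0.0028+0.2500z
into |P−centre ₁|² = l²: 1.0951z² + -0.0235z + -0.0544 = 0;  Δ = 0.2387;  z = -0.2124 or 0.2338 → z<0 root = -0.2124
x = 0.0386, y = -0.0559

(0.0386, -0.0559, -0.2124)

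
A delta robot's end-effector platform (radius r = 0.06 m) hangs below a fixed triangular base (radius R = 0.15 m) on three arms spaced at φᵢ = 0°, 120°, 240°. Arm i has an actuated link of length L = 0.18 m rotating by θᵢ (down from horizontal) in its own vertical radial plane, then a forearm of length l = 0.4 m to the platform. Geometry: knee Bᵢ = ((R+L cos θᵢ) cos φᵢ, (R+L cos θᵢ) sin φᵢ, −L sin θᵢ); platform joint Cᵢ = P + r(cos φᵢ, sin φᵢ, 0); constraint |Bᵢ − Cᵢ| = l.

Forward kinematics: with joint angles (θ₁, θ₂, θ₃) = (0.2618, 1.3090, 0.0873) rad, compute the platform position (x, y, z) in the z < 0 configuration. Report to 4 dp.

(0.0928, -0.2061, -0.3436)

O1 = (0.2639·cos0.0°, 0.2639·sin0.0°, -0.0466) = (0.2639, 0.0000, -0.0466)
O2 = (0.1366·cos120.0°, 0.1366·sin120.0°, -0.1739) = (-0.0683, 0.1183, -0.1739)
O3 = (0.2693·cos240.0°, 0.2693·sin240.0°, -0.0157) = (-0.1347, -0.2332, -0.0157)
|O₂|²−|O₁|² = -0.0229;  |O₃|²−|O₁|² = 0.0010
linear system: -0.6643x+0.2366y = -0.0229−-0.2546z; -0.7970x+-0.4665y = 0.0010−0.0618z
Cramer: x(z) = 0.0210-0.2089z;  y(z) = -0.0379+0.4894z
quadratic in z: (1.2832)z²+(0.1575)z+(-0.0974)=0, √Δ=0.7244 → z ∈ {-0.3436, 0.2209}; z = -0.3436 (taking z<0)
x = 0.0928, y = -0.2061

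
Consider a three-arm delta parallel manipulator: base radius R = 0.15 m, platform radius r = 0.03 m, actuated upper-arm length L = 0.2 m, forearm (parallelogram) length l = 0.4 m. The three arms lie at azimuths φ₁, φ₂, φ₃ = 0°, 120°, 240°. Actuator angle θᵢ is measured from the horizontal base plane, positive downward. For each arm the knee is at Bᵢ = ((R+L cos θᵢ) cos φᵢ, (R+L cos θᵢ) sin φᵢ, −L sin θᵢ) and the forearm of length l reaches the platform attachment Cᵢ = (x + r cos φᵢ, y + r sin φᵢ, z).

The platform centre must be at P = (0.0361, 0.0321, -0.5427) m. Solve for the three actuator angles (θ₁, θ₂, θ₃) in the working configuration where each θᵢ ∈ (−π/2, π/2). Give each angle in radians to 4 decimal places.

θ₁ = 1.1347, θ₂ = 1.2218, θ₃ = 1.3962

arm 1 (φ=0.0°): x'=0.0361, y'=0.0321
  A=0.0839, B=-0.5427, C=(l²−L²−A²−y'²−z²)/(2L)=-0.4565
  γ=atan2(-0.5427,0.0839)=-1.4174;  ψ=arccos(-0.8313)=2.5522;  θ1=γ+ψ≈1.1347
φ2=120.0° → target in arm frame (0.0097, -0.0473)
  A=0.1103, B=-0.5427, C=(l²−L²−A²−y'²−z²)/(2L)=-0.4723
  √(A²+B²)=0.5538;  θ2 = -1.3704+2.5922 ≈ 1.2218
rotate P by −φ3: (-0.0458, 0.0152, -0.5427)
  e−x'=0.1658;  (l²−L²−(e−x')²−y'²−z²)/2L = -0.5057
  θ3 = atan2(B,A) + arccos(C/0.5675) = 1.3962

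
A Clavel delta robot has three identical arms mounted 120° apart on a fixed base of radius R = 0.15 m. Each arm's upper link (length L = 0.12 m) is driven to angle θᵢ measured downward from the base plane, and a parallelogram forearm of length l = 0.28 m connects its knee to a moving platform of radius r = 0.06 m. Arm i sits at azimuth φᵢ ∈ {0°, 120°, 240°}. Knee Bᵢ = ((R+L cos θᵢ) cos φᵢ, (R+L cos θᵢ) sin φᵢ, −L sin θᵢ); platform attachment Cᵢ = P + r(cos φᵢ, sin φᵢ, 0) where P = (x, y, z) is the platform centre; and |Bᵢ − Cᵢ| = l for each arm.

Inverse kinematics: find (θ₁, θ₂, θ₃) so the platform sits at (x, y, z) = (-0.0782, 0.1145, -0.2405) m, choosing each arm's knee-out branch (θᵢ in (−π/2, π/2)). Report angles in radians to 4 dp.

φ1=0.0° → target in arm frame (-0.0782, 0.1145)
  A cos θ + B sin θ = C:  0.1682·cos θ + -0.2405·sin θ = -0.1468
  γ=atan2(-0.2405,0.1682)=-0.9605;  ψ=arccos(-0.5003)=2.0948;  θ1=γ+ψ≈1.1343
arm 2 (φ=120.0°): x'=0.1383, y'=0.0105
  A=-0.0483, B=-0.2405, C=(l²−L²−A²−y'²−z²)/(2L)=0.0155
  θ2 = atan2(B,A) + arccos(C/0.2453) = -0.2613
φ3=240.0° → target in arm frame (-0.0601, -0.1250)
  A cos θ + B sin θ = C:  0.1501·cos θ + -0.2405·sin θ = -0.1332
  √(A²+B²)=0.2835;  θ3 = -1.0130+2.0601 ≈ 1.0471

θ₁ = 1.1343, θ₂ = -0.2613, θ₃ = 1.0471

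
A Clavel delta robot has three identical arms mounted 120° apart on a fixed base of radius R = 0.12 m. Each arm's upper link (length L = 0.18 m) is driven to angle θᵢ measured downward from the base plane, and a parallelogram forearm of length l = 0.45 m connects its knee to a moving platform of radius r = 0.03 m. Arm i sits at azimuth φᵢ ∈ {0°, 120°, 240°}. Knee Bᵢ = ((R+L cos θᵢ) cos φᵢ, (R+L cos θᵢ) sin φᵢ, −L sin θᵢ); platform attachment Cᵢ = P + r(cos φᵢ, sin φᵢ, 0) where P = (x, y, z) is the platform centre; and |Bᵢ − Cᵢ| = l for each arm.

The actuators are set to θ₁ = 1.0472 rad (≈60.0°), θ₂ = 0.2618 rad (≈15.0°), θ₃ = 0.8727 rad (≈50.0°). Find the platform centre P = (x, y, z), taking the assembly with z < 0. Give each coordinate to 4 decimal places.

(-0.1099, 0.1130, -0.4810)

centre 1 = (0.1800·cos0.0°, 0.1800·sin0.0°, -0.1559) = (0.1800, 0.0000, -0.1559)
φ2=120.0°: virtual centre (-0.1319, 0.2285, -0.0466), radius l
φ3=240.0°: virtual centre (-0.1028, -0.1781, -0.1379), radius l
eliminate P² terms by subtracting sphere 1 from 2 and 3
[-0.6239 0.4570 0.2186]·P = 0.0151;  [-0.5657 -0.3563 0.0360]·P = 0.0046
Cramer: x(z) = -0.0156+0.1962z;  y(z) = 0.0118-0.2105z
sphere 1 gives Az²+Bz+C=0 with A=1.0828, B=0.2301, C=-0.1398;  B²−4AC=0.6585;  roots -0.4810, 0.2685;  negative root z = -0.4810
x = -0.1099, y = 0.1130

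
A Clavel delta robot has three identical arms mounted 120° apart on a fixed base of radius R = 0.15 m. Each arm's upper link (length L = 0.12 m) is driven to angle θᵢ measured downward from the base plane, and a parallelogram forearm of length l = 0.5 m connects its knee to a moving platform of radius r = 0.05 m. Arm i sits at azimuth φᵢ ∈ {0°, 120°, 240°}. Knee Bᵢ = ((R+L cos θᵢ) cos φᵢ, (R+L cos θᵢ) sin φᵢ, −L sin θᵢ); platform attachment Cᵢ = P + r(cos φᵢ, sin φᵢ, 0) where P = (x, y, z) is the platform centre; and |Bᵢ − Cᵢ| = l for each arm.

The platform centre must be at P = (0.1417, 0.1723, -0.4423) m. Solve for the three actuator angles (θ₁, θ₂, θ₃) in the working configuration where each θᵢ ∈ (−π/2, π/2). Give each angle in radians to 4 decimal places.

rotate P by −φ1: (0.1417, 0.1723, -0.4423)
  e−x'=-0.0417;  (l²−L²−(e−x')²−y'²−z²)/2L = 0.0356
  θ1 = atan2(B,A) + arccos(C/0.4443) = -0.1742
rotate P by −φ2: (0.0784, -0.2089, -0.4423)
  A=0.0216, B=-0.4423, C=(l²−L²−A²−y'²−z²)/(2L)=-0.0172
  γ=atan2(-0.4423,0.0216)=-1.5219;  ψ=arccos(-0.0388)=1.6096;  θ2=γ+ψ≈0.0877
arm 3 (φ=240.0°): x'=-0.2201, y'=0.0366
  A=0.3201, B=-0.4423, C=(l²−L²−A²−y'²−z²)/(2L)=-0.2659
  θ3 = atan2(B,A) + arccos(C/0.5460) = 1.1350

θ₁ = -0.1742, θ₂ = 0.0877, θ₃ = 1.1350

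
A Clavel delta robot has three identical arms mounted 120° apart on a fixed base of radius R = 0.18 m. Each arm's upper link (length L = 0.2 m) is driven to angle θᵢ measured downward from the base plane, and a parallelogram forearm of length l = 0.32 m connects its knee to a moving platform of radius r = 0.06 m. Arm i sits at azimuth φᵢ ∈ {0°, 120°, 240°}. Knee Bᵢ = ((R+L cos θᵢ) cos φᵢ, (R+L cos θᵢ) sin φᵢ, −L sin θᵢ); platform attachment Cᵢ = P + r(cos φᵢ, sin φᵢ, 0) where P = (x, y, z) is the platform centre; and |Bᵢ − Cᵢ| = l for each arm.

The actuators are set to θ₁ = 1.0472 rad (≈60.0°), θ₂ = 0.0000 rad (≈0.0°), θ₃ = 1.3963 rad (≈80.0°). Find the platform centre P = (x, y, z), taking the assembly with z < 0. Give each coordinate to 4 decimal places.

S1 = (0.2200·cos0.0°, 0.2200·sin0.0°, -0.1732) = (0.2200, 0.0000, -0.1732)
φ2=120.0°: virtual centre (-0.1600, 0.2771, 0.0000), radius l
S3 = (0.1547·cos240.0°, 0.1547·sin240.0°, -0.1970) = (-0.0774, -0.1340, -0.1970)
eliminate P² terms by subtracting sphere 1 from 2 and 3
linear system: -0.7600x+0.5543y = 0.0240−0.3464z; -0.5947x+-0.2680y = -0.0157−-0.0475z
det = 0.5333;  x = 0.0042+0.1247z,  y = 0.0491+-0.4540z
into |P−S₁|² = l²: 1.2217z² + 0.2480z + -0.0234 = 0;  Δ = 0.1760;  z = -0.2732 or 0.0702 → z<0 root = -0.2732
x = -0.0298, y = 0.1731

(-0.0298, 0.1731, -0.2732)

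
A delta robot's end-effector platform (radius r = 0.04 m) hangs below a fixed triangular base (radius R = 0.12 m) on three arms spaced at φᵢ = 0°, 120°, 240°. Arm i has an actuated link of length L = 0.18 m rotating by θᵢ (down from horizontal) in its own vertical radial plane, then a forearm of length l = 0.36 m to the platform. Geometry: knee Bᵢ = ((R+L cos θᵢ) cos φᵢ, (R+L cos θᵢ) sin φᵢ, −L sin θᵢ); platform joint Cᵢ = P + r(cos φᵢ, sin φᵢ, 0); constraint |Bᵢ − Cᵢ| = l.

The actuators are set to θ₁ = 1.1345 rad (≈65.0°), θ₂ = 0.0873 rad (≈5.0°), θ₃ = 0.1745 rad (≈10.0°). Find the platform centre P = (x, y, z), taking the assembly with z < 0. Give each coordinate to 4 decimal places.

centre 1 = (0.1561·cos0.0°, 0.1561·sin0.0°, -0.1631) = (0.1561, 0.0000, -0.1631)
φ2=120.0°: virtual centre (-0.1297, 0.2246, -0.0157), radius l
centre 3 = (0.2573·cos240.0°, 0.2573·sin240.0°, -0.0313) = (-0.1286, -0.2228, -0.0313)
subtract pairs → two planes through P
[-0.5714 0.4491 0.2949]·P = 0.0165;  [-0.5694 -0.4456 0.2638]·P = 0.0162
Cramer: x(z) = -0.0287+0.4896z;  y(z) = 0.0003-0.0337z
into |P−centre ₁|² = l²: 1.2408z² + 0.1454z + -0.0689 = 0;  Δ = 0.3629;  z = -0.3013 or 0.1842 → z<0 root = -0.3013
x = -0.1762, y = 0.0104

(-0.1762, 0.0104, -0.3013)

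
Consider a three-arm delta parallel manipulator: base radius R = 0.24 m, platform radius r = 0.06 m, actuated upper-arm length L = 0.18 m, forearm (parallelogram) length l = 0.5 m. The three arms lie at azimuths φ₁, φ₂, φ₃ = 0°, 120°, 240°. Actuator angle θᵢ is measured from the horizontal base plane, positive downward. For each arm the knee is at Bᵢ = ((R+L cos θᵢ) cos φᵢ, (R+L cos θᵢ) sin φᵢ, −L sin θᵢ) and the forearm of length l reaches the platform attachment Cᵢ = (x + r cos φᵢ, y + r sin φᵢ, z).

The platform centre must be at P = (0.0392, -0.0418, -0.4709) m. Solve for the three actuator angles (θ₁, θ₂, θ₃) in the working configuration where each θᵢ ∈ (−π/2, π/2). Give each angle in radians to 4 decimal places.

θ₁ = 0.4364, θ₂ = 0.7858, θ₃ = 0.5238

φ1=0.0° → target in arm frame (0.0392, -0.0418)
  A cos θ + B sin θ = C:  0.1408·cos θ + -0.4709·sin θ = -0.0714
  γ=atan2(-0.4709,0.1408)=-1.2803;  ψ=arccos(-0.1454)=1.7167;  θ1=γ+ψ≈0.4364
arm 2 (φ=120.0°): x'=-0.0558, y'=-0.0130
  e−x'=0.2358;  (l²−L²−(e−x')²−y'²−z²)/2L = -0.1664
  γ=atan2(-0.4709,0.2358)=-1.1066;  ψ=arccos(-0.3160)=1.8924;  θ2=γ+ψ≈0.7858
rotate P by −φ3: (0.0166, 0.0548, -0.4709)
  A=0.1634, B=-0.4709, C=(l²−L²−A²−y'²−z²)/(2L)=-0.0940
  √(A²+B²)=0.4984;  θ3 = -1.2368+1.7606 ≈ 0.5238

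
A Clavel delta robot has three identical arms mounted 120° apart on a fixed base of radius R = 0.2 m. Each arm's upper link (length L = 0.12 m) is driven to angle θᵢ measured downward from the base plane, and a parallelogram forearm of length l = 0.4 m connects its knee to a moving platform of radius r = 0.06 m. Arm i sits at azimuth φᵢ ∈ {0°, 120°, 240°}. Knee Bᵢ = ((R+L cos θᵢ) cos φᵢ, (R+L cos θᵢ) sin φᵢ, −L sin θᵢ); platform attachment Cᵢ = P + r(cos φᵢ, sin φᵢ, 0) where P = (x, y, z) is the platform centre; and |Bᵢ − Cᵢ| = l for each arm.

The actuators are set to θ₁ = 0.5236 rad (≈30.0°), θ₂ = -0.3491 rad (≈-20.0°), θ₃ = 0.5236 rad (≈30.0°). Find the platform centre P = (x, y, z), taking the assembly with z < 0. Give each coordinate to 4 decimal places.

arm 1 at φ=0.0°: e+L cos θ1 = 0.2439;  O1 = (0.2439, 0.0000, -0.0600)
φ2=120.0°: virtual centre (-0.1264, 0.2189, 0.0410), radius l
φ3=240.0°: virtual centre (-0.1220, -0.2112, -0.0600), radius l
|O₂|²−|O₁|² = 0.0025;  |O₃|²−|O₁|² = 0.0000
[-0.7406 0.4378 0.2021]·P = 0.0025;  [-0.7318 -0.4225 0.0000]·P = 0.0000
Cramer: x(z) = -0.0017+0.1348z;  y(z) = 0.0029-0.2335z
quadratic in z: (1.0727)z²+(0.0524)z+(-0.0961)=0, √Δ=0.6442 → z ∈ {-0.3247, 0.2758}; z = -0.3247 (taking z<0)
x = -0.0454, y = 0.0787

(-0.0454, 0.0787, -0.3247)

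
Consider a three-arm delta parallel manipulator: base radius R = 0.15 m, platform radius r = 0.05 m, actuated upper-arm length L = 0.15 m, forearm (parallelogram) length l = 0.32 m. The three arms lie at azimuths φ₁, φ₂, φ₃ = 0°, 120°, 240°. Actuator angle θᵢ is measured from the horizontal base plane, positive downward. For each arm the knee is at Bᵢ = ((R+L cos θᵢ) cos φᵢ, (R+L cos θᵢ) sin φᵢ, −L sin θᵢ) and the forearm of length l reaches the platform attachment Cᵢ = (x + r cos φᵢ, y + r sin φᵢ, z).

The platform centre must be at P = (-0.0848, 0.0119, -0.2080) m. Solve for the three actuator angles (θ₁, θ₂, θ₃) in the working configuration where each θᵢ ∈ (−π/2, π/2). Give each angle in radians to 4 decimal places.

θ₁ = 0.6983, θ₂ = -0.2616, θ₃ = -0.0871

rotate P by −φ1: (-0.0848, 0.0119, -0.2080)
  A cos θ + B sin θ = C:  0.1848·cos θ + -0.2080·sin θ = 0.0078
  √(A²+B²)=0.2782;  θ1 = -0.8444+1.5427 ≈ 0.6983
arm 2 (φ=120.0°): x'=0.0527, y'=0.0675
  A cos θ + B sin θ = C:  0.0473·cos θ + -0.2080·sin θ = 0.0995
  θ2 = atan2(B,A) + arccos(C/0.2133) = -0.2616
rotate P by −φ3: (0.0321, -0.0794, -0.2080)
  A=0.0679, B=-0.2080, C=(l²−L²−A²−y'²−z²)/(2L)=0.0857
  θ3 = atan2(B,A) + arccos(C/0.2188) = -0.0871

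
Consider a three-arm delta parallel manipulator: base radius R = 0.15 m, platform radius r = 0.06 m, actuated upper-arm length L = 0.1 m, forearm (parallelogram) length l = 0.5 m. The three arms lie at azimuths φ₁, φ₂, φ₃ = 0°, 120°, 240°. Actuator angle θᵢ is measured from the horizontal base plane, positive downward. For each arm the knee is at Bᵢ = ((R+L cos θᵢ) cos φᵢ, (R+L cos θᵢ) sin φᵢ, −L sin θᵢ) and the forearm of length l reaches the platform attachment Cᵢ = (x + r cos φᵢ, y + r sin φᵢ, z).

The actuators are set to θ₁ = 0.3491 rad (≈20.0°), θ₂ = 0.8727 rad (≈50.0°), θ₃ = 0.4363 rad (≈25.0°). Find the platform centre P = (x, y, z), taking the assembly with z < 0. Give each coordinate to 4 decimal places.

(0.0569, -0.0715, -0.5125)

arm 1 at φ=0.0°: ρ1 = 0.1840;  centre 1 = (0.1840, 0.0000, -0.0342)
arm 2 at φ=120.0°: ρ2 = 0.1543;  centre 2 = (-0.0771, 0.1336, -0.0766)
centre 3 = (0.1806·cos240.0°, 0.1806·sin240.0°, -0.0423) = (-0.0903, -0.1564, -0.0423)
|centre ₂|²−|centre ₁|² = -0.0053;  |centre ₃|²−|centre ₁|² = -0.0006
linear system: -0.5222x+0.2672y = -0.0053−-0.0848z; -0.5486x+-0.3129y = -0.0006−-0.0161z
Cramer: x(z) = 0.0059-0.0995z;  y(z) = -0.0084+0.1229z
into |P−centre ₁|² = l²: 1.0250z² + 0.1018z + -0.2171 = 0;  Δ = 0.9003;  z = -0.5125 or 0.4132 → z<0 root = -0.5125
x = 0.0569, y = -0.0715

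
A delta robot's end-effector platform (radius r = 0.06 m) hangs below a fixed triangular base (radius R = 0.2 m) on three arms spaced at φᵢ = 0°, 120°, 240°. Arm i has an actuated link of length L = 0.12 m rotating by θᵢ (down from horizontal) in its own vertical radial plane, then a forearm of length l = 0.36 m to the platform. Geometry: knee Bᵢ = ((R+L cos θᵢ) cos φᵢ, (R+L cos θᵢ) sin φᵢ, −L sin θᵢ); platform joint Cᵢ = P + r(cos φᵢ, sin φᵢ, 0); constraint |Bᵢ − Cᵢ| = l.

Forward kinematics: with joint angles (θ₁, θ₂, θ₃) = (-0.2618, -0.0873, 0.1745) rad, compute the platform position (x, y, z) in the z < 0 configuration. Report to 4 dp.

(0.0217, 0.0173, -0.2418)

φ1=0.0°: virtual centre (0.2559, 0.0000, 0.0311), radius l
arm 2 at φ=120.0°: ρ2 = 0.2595;  centre 2 = (-0.1298, 0.2248, 0.0105)
arm 3 at φ=240.0°: ρ3 = 0.2582;  centre 3 = (-0.1291, -0.2236, -0.0208)
|centre ₂|²−|centre ₁|² = 0.0010;  |centre ₃|²−|centre ₁|² = 0.0006
[-0.7714 0.4495 -0.0412]·P = 0.0010;  [-0.7700 -0.4472 -0.1038]·P = 0.0006
det = 0.6911;  x = -0.0011+-0.0942z,  y = 0.0004+-0.0699z
into |P−centre ₁|² = l²: 1.0138z² + -0.0138z + -0.0626 = 0;  Δ = 0.2540;  z = -0.2418 or 0.2554 → z<0 root = -0.2418
x = 0.0217, y = 0.0173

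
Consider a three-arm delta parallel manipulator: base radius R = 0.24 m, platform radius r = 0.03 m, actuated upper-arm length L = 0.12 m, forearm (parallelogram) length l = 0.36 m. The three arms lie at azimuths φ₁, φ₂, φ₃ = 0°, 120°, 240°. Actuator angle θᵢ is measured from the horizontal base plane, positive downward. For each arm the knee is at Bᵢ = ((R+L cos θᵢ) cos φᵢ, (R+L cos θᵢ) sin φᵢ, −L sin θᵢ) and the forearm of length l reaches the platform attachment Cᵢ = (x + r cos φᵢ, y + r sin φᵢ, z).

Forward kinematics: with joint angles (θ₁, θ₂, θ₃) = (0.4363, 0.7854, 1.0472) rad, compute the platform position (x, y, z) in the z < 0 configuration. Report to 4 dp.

φ1=0.0°: virtual centre (0.3188, 0.0000, -0.0507), radius l
φ2=120.0°: virtual centre (-0.1474, 0.2553, -0.0849), radius l
arm 3 at φ=240.0°: ρ3 = 0.2700;  O3 = (-0.1350, -0.2338, -0.1039)
eliminate P² terms by subtracting sphere 1 from 2 and 3
[-0.9324 0.5107 -0.0683]·P = -0.0100;  [-0.9075 -0.4677 -0.1064]·P = -0.0205
Cramer: x(z) = 0.0168-0.0959z;  y(z) = 0.0111-0.0414z
quadratic in z: (1.0109)z²+(0.1584)z+(-0.0358)=0, √Δ=0.4119 → z ∈ {-0.2821, 0.1254}; z = -0.2821 (taking z<0)
x = 0.0439, y = 0.0228

(0.0439, 0.0228, -0.2821)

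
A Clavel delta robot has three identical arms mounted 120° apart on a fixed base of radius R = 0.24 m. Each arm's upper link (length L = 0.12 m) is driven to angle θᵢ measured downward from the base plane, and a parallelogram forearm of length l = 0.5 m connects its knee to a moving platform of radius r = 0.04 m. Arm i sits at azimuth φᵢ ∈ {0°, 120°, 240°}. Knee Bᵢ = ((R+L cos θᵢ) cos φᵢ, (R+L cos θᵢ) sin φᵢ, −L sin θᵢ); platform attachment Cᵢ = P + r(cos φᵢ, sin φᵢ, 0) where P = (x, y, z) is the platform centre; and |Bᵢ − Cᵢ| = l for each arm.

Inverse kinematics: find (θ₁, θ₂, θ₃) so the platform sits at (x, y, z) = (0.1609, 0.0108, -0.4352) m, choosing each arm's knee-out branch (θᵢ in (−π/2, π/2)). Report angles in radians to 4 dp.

θ₁ = -0.3492, θ₂ = 0.9600, θ₃ = 1.0476

rotate P by −φ1: (0.1609, 0.0108, -0.4352)
  A=0.0391, B=-0.4352, C=(l²−L²−A²−y'²−z²)/(2L)=0.1856
  γ=atan2(-0.4352,0.0391)=-1.4812;  ψ=arccos(0.4249)=1.1320;  θ1=γ+ψ≈-0.3492
rotate P by −φ2: (-0.0711, -0.1447, -0.4352)
  A cos θ + B sin θ = C:  0.2711·cos θ + -0.4352·sin θ = -0.2010
  √(A²+B²)=0.5127;  θ2 = -1.0137+1.9737 ≈ 0.9600
arm 3 (φ=240.0°): x'=-0.0898, y'=0.1339
  e−x'=0.2898;  (l²−L²−(e−x')²−y'²−z²)/2L = -0.2322
  √(A²+B²)=0.5229;  θ3 = -0.9833+2.0309 ≈ 1.0476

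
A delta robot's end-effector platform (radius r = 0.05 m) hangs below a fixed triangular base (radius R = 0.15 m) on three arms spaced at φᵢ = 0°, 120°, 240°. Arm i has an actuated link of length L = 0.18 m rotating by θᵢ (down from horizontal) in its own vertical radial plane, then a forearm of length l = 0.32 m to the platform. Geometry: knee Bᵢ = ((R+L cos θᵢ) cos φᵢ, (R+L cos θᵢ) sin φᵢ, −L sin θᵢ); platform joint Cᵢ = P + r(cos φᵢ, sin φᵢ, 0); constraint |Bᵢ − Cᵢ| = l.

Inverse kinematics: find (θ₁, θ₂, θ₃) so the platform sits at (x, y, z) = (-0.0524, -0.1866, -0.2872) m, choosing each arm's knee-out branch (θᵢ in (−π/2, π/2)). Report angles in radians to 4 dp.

θ₁ = 1.1346, θ₂ = 1.3965, θ₃ = -0.0871

arm 1 (φ=0.0°): x'=-0.0524, y'=-0.1866
  e−x'=0.1524;  (l²−L²−(e−x')²−y'²−z²)/2L = -0.1959
  θ1 = atan2(B,A) + arccos(C/0.3251) = 1.1346
arm 2 (φ=120.0°): x'=-0.1354, y'=0.1387
  A=0.2354, B=-0.2872, C=(l²−L²−A²−y'²−z²)/(2L)=-0.2420
  √(A²+B²)=0.3713;  θ2 = -0.8842+2.2807 ≈ 1.3965
rotate P by −φ3: (0.1878, 0.0479, -0.2872)
  e−x'=-0.0878;  (l²−L²−(e−x')²−y'²−z²)/2L = -0.0625
  γ=atan2(-0.2872,-0.0878)=-1.8675;  ψ=arccos(-0.2080)=1.7803;  θ3=γ+ψ≈-0.0871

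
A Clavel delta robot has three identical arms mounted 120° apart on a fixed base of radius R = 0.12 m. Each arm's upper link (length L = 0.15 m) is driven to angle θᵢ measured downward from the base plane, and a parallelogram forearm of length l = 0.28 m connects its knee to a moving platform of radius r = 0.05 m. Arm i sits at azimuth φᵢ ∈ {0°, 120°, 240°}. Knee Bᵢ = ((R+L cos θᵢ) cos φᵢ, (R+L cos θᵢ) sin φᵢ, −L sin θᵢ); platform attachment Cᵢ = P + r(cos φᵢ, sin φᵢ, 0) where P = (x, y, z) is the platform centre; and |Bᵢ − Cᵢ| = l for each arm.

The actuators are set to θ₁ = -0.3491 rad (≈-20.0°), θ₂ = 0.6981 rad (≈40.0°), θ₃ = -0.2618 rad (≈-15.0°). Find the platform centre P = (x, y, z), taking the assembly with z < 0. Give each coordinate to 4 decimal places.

(0.0479, -0.0724, -0.1645)

centre 1 = (0.2110·cos0.0°, 0.2110·sin0.0°, 0.0513) = (0.2110, 0.0000, 0.0513)
arm 2 at φ=120.0°: ρ2 = 0.1849;  centre 2 = (-0.0925, 0.1601, -0.0964)
arm 3 at φ=240.0°: ρ3 = 0.2149;  centre 3 = (-0.1074, -0.1861, 0.0388)
eliminate P² terms by subtracting sphere 1 from 2 and 3
[-0.6068 0.3203 -0.2954]·P = -0.0036;  [-0.6368 -0.3722 -0.0250]·P = 0.0006
det = 0.4298;  x = 0.0027+-0.2745z,  y = -0.0062+0.4025z
quadratic in z: (1.2373)z²+(0.0067)z+(-0.0324)=0, √Δ=0.4004 → z ∈ {-0.1645, 0.1591}; z = -0.1645 (taking z<0)
x = 0.0479, y = -0.0724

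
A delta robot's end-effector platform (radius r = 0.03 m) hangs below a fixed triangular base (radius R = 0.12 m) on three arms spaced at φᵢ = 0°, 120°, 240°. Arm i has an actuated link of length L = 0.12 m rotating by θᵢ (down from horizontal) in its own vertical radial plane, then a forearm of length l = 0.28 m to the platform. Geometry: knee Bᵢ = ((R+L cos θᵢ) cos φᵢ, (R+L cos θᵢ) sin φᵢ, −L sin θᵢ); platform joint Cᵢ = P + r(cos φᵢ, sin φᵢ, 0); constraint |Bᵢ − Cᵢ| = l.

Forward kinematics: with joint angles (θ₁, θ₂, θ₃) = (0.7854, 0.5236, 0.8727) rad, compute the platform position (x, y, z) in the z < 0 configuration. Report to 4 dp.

arm 1 at φ=0.0°: ρ1 = 0.1749;  O1 = (0.1749, 0.0000, -0.0849)
O2 = (0.1939·cos120.0°, 0.1939·sin120.0°, -0.0600) = (-0.0970, 0.1679, -0.0600)
arm 3 at φ=240.0°: ρ3 = 0.1671;  O3 = (-0.0836, -0.1447, -0.0919)
subtract pairs → two planes through P
linear system: -0.5436x+0.3359y = 0.0034−0.0497z; -0.5168x+-0.2895y = -0.0014−-0.0142z
Cramer: x(z) = -0.0016+0.0291z;  y(z) = 0.0076-0.1009z
into |P−O₁|² = l²: 1.0110z² + 0.1579z + -0.0400 = 0;  Δ = 0.1867;  z = -0.2918 or 0.1356 → z<0 root = -0.2918
x = -0.0101, y = 0.0371

(-0.0101, 0.0371, -0.2918)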